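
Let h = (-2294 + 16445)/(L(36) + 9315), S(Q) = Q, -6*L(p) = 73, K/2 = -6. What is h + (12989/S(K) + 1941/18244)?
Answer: -1650892444355/1527488022 ≈ -1080.8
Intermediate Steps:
K = -12 (K = 2*(-6) = -12)
L(p) = -73/6 (L(p) = -⅙*73 = -73/6)
h = 84906/55817 (h = (-2294 + 16445)/(-73/6 + 9315) = 14151/(55817/6) = 14151*(6/55817) = 84906/55817 ≈ 1.5211)
h + (12989/S(K) + 1941/18244) = 84906/55817 + (12989/(-12) + 1941/18244) = 84906/55817 + (12989*(-1/12) + 1941*(1/18244)) = 84906/55817 + (-12989/12 + 1941/18244) = 84906/55817 - 29618503/27366 = -1650892444355/1527488022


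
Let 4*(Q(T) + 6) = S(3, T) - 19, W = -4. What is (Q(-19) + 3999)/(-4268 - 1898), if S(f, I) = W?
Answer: -15949/24664 ≈ -0.64665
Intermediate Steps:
S(f, I) = -4
Q(T) = -47/4 (Q(T) = -6 + (-4 - 19)/4 = -6 + (¼)*(-23) = -6 - 23/4 = -47/4)
(Q(-19) + 3999)/(-4268 - 1898) = (-47/4 + 3999)/(-4268 - 1898) = (15949/4)/(-6166) = (15949/4)*(-1/6166) = -15949/24664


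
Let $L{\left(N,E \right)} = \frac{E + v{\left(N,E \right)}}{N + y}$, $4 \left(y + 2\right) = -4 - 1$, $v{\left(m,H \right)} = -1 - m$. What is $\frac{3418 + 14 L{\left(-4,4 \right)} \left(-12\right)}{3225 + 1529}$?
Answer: $\frac{51913}{68933} \approx 0.75309$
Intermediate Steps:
$y = - \frac{13}{4}$ ($y = -2 + \frac{-4 - 1}{4} = -2 + \frac{1}{4} \left(-5\right) = -2 - \frac{5}{4} = - \frac{13}{4} \approx -3.25$)
$L{\left(N,E \right)} = \frac{-1 + E - N}{- \frac{13}{4} + N}$ ($L{\left(N,E \right)} = \frac{E - \left(1 + N\right)}{N - \frac{13}{4}} = \frac{-1 + E - N}{- \frac{13}{4} + N}$)
$\frac{3418 + 14 L{\left(-4,4 \right)} \left(-12\right)}{3225 + 1529} = \frac{3418 + 14 \frac{4 \left(-1 + 4 - -4\right)}{-13 + 4 \left(-4\right)} \left(-12\right)}{3225 + 1529} = \frac{3418 + 14 \frac{4 \left(-1 + 4 + 4\right)}{-13 - 16} \left(-12\right)}{4754} = \left(3418 + 14 \cdot 4 \frac{1}{-29} \cdot 7 \left(-12\right)\right) \frac{1}{4754} = \left(3418 + 14 \cdot 4 \left(- \frac{1}{29}\right) 7 \left(-12\right)\right) \frac{1}{4754} = \left(3418 + 14 \left(- \frac{28}{29}\right) \left(-12\right)\right) \frac{1}{4754} = \left(3418 - - \frac{4704}{29}\right) \frac{1}{4754} = \left(3418 + \frac{4704}{29}\right) \frac{1}{4754} = \frac{103826}{29} \cdot \frac{1}{4754} = \frac{51913}{68933}$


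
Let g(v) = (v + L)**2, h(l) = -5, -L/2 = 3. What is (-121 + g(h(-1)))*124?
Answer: 0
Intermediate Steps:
L = -6 (L = -2*3 = -6)
g(v) = (-6 + v)**2 (g(v) = (v - 6)**2 = (-6 + v)**2)
(-121 + g(h(-1)))*124 = (-121 + (-6 - 5)**2)*124 = (-121 + (-11)**2)*124 = (-121 + 121)*124 = 0*124 = 0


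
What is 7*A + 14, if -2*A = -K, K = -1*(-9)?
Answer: 91/2 ≈ 45.500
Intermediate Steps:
K = 9
A = 9/2 (A = -(-1)*9/2 = -½*(-9) = 9/2 ≈ 4.5000)
7*A + 14 = 7*(9/2) + 14 = 63/2 + 14 = 91/2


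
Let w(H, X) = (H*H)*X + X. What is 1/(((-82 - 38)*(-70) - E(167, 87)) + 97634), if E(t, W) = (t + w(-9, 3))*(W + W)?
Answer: 1/34172 ≈ 2.9264e-5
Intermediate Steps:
w(H, X) = X + X*H² (w(H, X) = H²*X + X = X*H² + X = X + X*H²)
E(t, W) = 2*W*(246 + t) (E(t, W) = (t + 3*(1 + (-9)²))*(W + W) = (t + 3*(1 + 81))*(2*W) = (t + 3*82)*(2*W) = (t + 246)*(2*W) = (246 + t)*(2*W) = 2*W*(246 + t))
1/(((-82 - 38)*(-70) - E(167, 87)) + 97634) = 1/(((-82 - 38)*(-70) - 2*87*(246 + 167)) + 97634) = 1/((-120*(-70) - 2*87*413) + 97634) = 1/((8400 - 1*71862) + 97634) = 1/((8400 - 71862) + 97634) = 1/(-63462 + 97634) = 1/34172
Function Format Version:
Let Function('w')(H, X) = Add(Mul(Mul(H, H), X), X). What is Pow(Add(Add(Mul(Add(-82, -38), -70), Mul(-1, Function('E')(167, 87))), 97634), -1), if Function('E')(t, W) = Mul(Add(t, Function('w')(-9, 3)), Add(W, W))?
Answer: Rational(1, 34172) ≈ 2.9264e-5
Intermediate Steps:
Function('w')(H, X) = Add(X, Mul(X, Pow(H, 2))) (Function('w')(H, X) = Add(Mul(Pow(H, 2), X), X) = Add(Mul(X, Pow(H, 2)), X) = Add(X, Mul(X, Pow(H, 2))))
Function('E')(t, W) = Mul(2, W, Add(246, t)) (Function('E')(t, W) = Mul(Add(t, Mul(3, Add(1, Pow(-9, 2)))), Add(W, W)) = Mul(Add(t, Mul(3, Add(1, 81))), Mul(2, W)) = Mul(Add(t, Mul(3, 82)), Mul(2, W)) = Mul(Add(t, 246), Mul(2, W)) = Mul(Add(246, t), Mul(2, W)) = Mul(2, W, Add(246, t)))
Pow(Add(Add(Mul(Add(-82, -38), -70), Mul(-1, Function('E')(167, 87))), 97634), -1) = Pow(Add(Add(Mul(Add(-82, -38), -70), Mul(-1, Mul(2, 87, Add(246, 167)))), 97634), -1) = Pow(Add(Add(Mul(-120, -70), Mul(-1, Mul(2, 87, 413))), 97634), -1) = Pow(Add(Add(8400, Mul(-1, 71862)), 97634), -1) = Pow(Add(Add(8400, -71862), 97634), -1) = Pow(Add(-63462, 97634), -1) = Pow(34172, -1) = Rational(1, 34172)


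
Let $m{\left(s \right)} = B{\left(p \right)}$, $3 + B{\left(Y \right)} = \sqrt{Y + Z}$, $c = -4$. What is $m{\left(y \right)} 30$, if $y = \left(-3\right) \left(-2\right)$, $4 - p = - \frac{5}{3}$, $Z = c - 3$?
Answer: $-90 + 20 i \sqrt{3} \approx -90.0 + 34.641 i$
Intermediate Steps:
$Z = -7$ ($Z = -4 - 3 = -7$)
$p = \frac{17}{3}$ ($p = 4 - - \frac{5}{3} = 4 + \frac{5}{3} = \frac{17}{3} \approx 5.6667$)
$B{\left(Y \right)} = -3 + \sqrt{-7 + Y}$ ($B{\left(Y \right)} = -3 + \sqrt{Y - 7} = -3 + \sqrt{-7 + Y}$)
$y = 6$
$m{\left(s \right)} = -3 + \frac{2 i \sqrt{3}}{3}$ ($m{\left(s \right)} = -3 + \sqrt{-7 + \frac{17}{3}} = -3 + \sqrt{- \frac{4}{3}} = -3 + \frac{2 i \sqrt{3}}{3}$)
$m{\left(y \right)} 30 = \left(-3 + \frac{2 i \sqrt{3}}{3}\right) 30 = -90 + 20 i \sqrt{3}$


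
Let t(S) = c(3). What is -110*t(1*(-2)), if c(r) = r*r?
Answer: -990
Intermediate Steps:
c(r) = r²
t(S) = 9 (t(S) = 3² = 9)
-110*t(1*(-2)) = -110*9 = -990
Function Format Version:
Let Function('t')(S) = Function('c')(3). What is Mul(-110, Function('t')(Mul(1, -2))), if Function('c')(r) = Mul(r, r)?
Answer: -990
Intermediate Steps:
Function('c')(r) = Pow(r, 2)
Function('t')(S) = 9 (Function('t')(S) = Pow(3, 2) = 9)
Mul(-110, Function('t')(Mul(1, -2))) = Mul(-110, 9) = -990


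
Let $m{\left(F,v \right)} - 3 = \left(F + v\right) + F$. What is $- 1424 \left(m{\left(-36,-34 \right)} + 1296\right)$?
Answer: $-1698832$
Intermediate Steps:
$m{\left(F,v \right)} = 3 + v + 2 F$ ($m{\left(F,v \right)} = 3 + \left(\left(F + v\right) + F\right) = 3 + \left(v + 2 F\right) = 3 + v + 2 F$)
$- 1424 \left(m{\left(-36,-34 \right)} + 1296\right) = - 1424 \left(\left(3 - 34 + 2 \left(-36\right)\right) + 1296\right) = - 1424 \left(\left(3 - 34 - 72\right) + 1296\right) = - 1424 \left(-103 + 1296\right) = \left(-1424\right) 1193 = -1698832$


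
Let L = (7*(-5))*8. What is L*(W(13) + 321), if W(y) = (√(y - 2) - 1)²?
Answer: -93240 + 560*√11 ≈ -91383.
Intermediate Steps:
L = -280 (L = -35*8 = -280)
W(y) = (-1 + √(-2 + y))² (W(y) = (√(-2 + y) - 1)² = (-1 + √(-2 + y))²)
L*(W(13) + 321) = -280*((-1 + √(-2 + 13))² + 321) = -280*((-1 + √11)² + 321) = -280*(321 + (-1 + √11)²) = -89880 - 280*(-1 + √11)²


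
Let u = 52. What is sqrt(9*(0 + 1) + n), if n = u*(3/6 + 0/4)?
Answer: sqrt(35) ≈ 5.9161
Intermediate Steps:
n = 26 (n = 52*(3/6 + 0/4) = 52*(3*(1/6) + 0*(1/4)) = 52*(1/2 + 0) = 52*(1/2) = 26)
sqrt(9*(0 + 1) + n) = sqrt(9*(0 + 1) + 26) = sqrt(9*1 + 26) = sqrt(9 + 26) = sqrt(35)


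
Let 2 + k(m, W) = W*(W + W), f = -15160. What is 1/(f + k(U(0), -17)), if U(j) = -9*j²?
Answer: -1/14584 ≈ -6.8568e-5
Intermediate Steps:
k(m, W) = -2 + 2*W² (k(m, W) = -2 + W*(W + W) = -2 + W*(2*W) = -2 + 2*W²)
1/(f + k(U(0), -17)) = 1/(-15160 + (-2 + 2*(-17)²)) = 1/(-15160 + (-2 + 2*289)) = 1/(-15160 + (-2 + 578)) = 1/(-15160 + 576) = 1/(-14584) = -1/14584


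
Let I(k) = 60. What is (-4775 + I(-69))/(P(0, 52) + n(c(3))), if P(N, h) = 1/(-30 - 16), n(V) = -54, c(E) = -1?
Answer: 43378/497 ≈ 87.280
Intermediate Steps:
P(N, h) = -1/46 (P(N, h) = 1/(-46) = -1/46)
(-4775 + I(-69))/(P(0, 52) + n(c(3))) = (-4775 + 60)/(-1/46 - 54) = -4715/(-2485/46) = -4715*(-46/2485) = 43378/497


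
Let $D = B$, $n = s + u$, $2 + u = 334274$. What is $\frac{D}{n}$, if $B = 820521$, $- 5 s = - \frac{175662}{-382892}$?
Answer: $\frac{20139161970}{8204489711} \approx 2.4547$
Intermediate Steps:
$u = 334272$ ($u = -2 + 334274 = 334272$)
$s = - \frac{87831}{957230}$ ($s = - \frac{\left(-175662\right) \frac{1}{-382892}}{5} = - \frac{\left(-175662\right) \left(- \frac{1}{382892}\right)}{5} = \left(- \frac{1}{5}\right) \frac{87831}{191446} = - \frac{87831}{957230} \approx -0.091755$)
$n = \frac{319975098729}{957230}$ ($n = - \frac{87831}{957230} + 334272 = \frac{319975098729}{957230} \approx 3.3427 \cdot 10^{5}$)
$D = 820521$
$\frac{D}{n} = \frac{820521}{\frac{319975098729}{957230}} = 820521 \cdot \frac{957230}{319975098729} = \frac{20139161970}{8204489711}$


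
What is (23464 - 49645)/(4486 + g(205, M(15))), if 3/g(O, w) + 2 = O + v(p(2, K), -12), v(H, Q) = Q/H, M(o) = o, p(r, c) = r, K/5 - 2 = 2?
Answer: -5157657/883745 ≈ -5.8361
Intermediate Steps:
K = 20 (K = 10 + 5*2 = 10 + 10 = 20)
g(O, w) = 3/(-8 + O) (g(O, w) = 3/(-2 + (O - 12/2)) = 3/(-2 + (O - 12*½)) = 3/(-2 + (O - 6)) = 3/(-2 + (-6 + O)) = 3/(-8 + O))
(23464 - 49645)/(4486 + g(205, M(15))) = (23464 - 49645)/(4486 + 3/(-8 + 205)) = -26181/(4486 + 3/197) = -26181/883745/197 = -26181*197/883745 = -5157657/883745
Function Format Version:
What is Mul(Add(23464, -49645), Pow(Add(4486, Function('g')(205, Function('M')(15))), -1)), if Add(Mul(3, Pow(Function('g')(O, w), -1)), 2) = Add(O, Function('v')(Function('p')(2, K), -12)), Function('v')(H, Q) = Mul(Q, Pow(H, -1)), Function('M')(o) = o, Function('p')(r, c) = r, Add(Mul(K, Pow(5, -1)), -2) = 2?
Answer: Rational(-5157657, 883745) ≈ -5.8361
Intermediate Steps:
K = 20 (K = Add(10, Mul(5, 2)) = Add(10, 10) = 20)
Function('g')(O, w) = Mul(3, Pow(Add(-8, O), -1)) (Function('g')(O, w) = Mul(3, Pow(Add(-2, Add(O, Mul(-12, Pow(2, -1)))), -1)) = Mul(3, Pow(Add(-2, Add(O, Mul(-12, Rational(1, 2)))), -1)) = Mul(3, Pow(Add(-2, Add(O, -6)), -1)) = Mul(3, Pow(Add(-2, Add(-6, O)), -1)) = Mul(3, Pow(Add(-8, O), -1)))
Mul(Add(23464, -49645), Pow(Add(4486, Function('g')(205, Function('M')(15))), -1)) = Mul(Add(23464, -49645), Pow(Add(4486, Mul(3, Pow(Add(-8, 205), -1))), -1)) = Mul(-26181, Pow(Add(4486, Mul(3, Pow(197, -1))), -1)) = Mul(-26181, Pow(Add(4486, Mul(3, Rational(1, 197))), -1)) = Mul(-26181, Pow(Add(4486, Rational(3, 197)), -1)) = Mul(-26181, Pow(Rational(883745, 197), -1)) = Mul(-26181, Rational(197, 883745)) = Rational(-5157657, 883745)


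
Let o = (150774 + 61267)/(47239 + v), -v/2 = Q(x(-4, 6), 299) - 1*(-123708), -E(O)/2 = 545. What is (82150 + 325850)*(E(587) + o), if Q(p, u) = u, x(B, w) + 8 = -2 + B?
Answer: -1191668943040/2677 ≈ -4.4515e+8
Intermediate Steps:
x(B, w) = -10 + B (x(B, w) = -8 + (-2 + B) = -10 + B)
E(O) = -1090 (E(O) = -2*545 = -1090)
v = -248014 (v = -2*(299 - 1*(-123708)) = -2*(299 + 123708) = -2*124007 = -248014)
o = -212041/200775 (o = (150774 + 61267)/(47239 - 248014) = 212041/(-200775) = 212041*(-1/200775) = -212041/200775 ≈ -1.0561)
(82150 + 325850)*(E(587) + o) = (82150 + 325850)*(-1090 - 212041/200775) = 408000*(-219056791/200775) = -1191668943040/2677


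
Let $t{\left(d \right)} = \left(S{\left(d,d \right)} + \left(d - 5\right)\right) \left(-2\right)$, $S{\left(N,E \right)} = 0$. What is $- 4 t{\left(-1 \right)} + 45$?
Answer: $-3$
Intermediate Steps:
$t{\left(d \right)} = 10 - 2 d$ ($t{\left(d \right)} = \left(0 + \left(d - 5\right)\right) \left(-2\right) = \left(0 + \left(-5 + d\right)\right) \left(-2\right) = \left(-5 + d\right) \left(-2\right) = 10 - 2 d$)
$- 4 t{\left(-1 \right)} + 45 = - 4 \left(10 - -2\right) + 45 = - 4 \left(10 + 2\right) + 45 = \left(-4\right) 12 + 45 = -48 + 45 = -3$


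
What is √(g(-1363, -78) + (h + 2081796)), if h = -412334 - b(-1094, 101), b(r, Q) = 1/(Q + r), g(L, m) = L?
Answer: 2*√411206837961/993 ≈ 1291.5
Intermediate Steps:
h = -409447661/993 (h = -412334 - 1/(101 - 1094) = -412334 - 1/(-993) = -412334 - 1*(-1/993) = -412334 + 1/993 = -409447661/993 ≈ -4.1233e+5)
√(g(-1363, -78) + (h + 2081796)) = √(-1363 + (-409447661/993 + 2081796)) = √(-1363 + 1657775767/993) = √(1656422308/993) = 2*√411206837961/993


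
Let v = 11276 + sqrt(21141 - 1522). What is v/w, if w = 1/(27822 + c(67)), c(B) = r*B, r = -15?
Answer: 302388492 + 26817*sqrt(19619) ≈ 3.0614e+8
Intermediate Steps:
c(B) = -15*B
w = 1/26817 (w = 1/(27822 - 15*67) = 1/(27822 - 1005) = 1/26817 ≈ 3.7290e-5)
v = 11276 + sqrt(19619) ≈ 11416.
v/w = (11276 + sqrt(19619))/(1/26817) = (11276 + sqrt(19619))*26817 = 302388492 + 26817*sqrt(19619)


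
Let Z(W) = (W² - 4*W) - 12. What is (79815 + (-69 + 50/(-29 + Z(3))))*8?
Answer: 7017548/11 ≈ 6.3796e+5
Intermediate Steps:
Z(W) = -12 + W² - 4*W
(79815 + (-69 + 50/(-29 + Z(3))))*8 = (79815 + (-69 + 50/(-29 + (-12 + 3² - 4*3))))*8 = (79815 + (-69 + 50/(-29 + (-12 + 9 - 12))))*8 = (79815 + (-69 + 50/(-29 - 15)))*8 = (79815 + (-69 + 50/(-44)))*8 = (79815 + (-69 + 50*(-1/44)))*8 = (79815 + (-69 - 25/22))*8 = (79815 - 1543/22)*8 = (1754387/22)*8 = 7017548/11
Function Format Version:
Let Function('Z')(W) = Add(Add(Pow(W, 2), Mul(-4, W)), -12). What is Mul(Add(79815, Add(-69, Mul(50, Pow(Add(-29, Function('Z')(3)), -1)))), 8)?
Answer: Rational(7017548, 11) ≈ 6.3796e+5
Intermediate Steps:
Function('Z')(W) = Add(-12, Pow(W, 2), Mul(-4, W))
Mul(Add(79815, Add(-69, Mul(50, Pow(Add(-29, Function('Z')(3)), -1)))), 8) = Mul(Add(79815, Add(-69, Mul(50, Pow(Add(-29, Add(-12, Pow(3, 2), Mul(-4, 3))), -1)))), 8) = Mul(Add(79815, Add(-69, Mul(50, Pow(Add(-29, Add(-12, 9, -12)), -1)))), 8) = Mul(Add(79815, Add(-69, Mul(50, Pow(Add(-29, -15), -1)))), 8) = Mul(Add(79815, Add(-69, Mul(50, Pow(-44, -1)))), 8) = Mul(Add(79815, Add(-69, Mul(50, Rational(-1, 44)))), 8) = Mul(Add(79815, Add(-69, Rational(-25, 22))), 8) = Mul(Add(79815, Rational(-1543, 22)), 8) = Mul(Rational(1754387, 22), 8) = Rational(7017548, 11)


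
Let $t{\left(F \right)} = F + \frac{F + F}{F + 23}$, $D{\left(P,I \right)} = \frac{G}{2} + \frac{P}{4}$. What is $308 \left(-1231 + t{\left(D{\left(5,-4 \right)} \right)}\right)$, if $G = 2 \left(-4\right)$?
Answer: $- \frac{30786371}{81} \approx -3.8008 \cdot 10^{5}$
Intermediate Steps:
$G = -8$
$D{\left(P,I \right)} = -4 + \frac{P}{4}$ ($D{\left(P,I \right)} = - \frac{8}{2} + \frac{P}{4} = \left(-8\right) \frac{1}{2} + P \frac{1}{4} = -4 + \frac{P}{4}$)
$t{\left(F \right)} = F + \frac{2 F}{23 + F}$
$308 \left(-1231 + t{\left(D{\left(5,-4 \right)} \right)}\right) = 308 \left(-1231 + \frac{\left(-4 + \frac{1}{4} \cdot 5\right) \left(25 + \left(-4 + \frac{1}{4} \cdot 5\right)\right)}{23 + \left(-4 + \frac{1}{4} \cdot 5\right)}\right) = 308 \left(-1231 + \frac{\left(-4 + \frac{5}{4}\right) \left(25 + \left(-4 + \frac{5}{4}\right)\right)}{23 + \left(-4 + \frac{5}{4}\right)}\right) = 308 \left(-1231 - \frac{11 \left(25 - \frac{11}{4}\right)}{4 \left(23 - \frac{11}{4}\right)}\right) = 308 \left(-1231 - \frac{11}{4} \frac{1}{\frac{81}{4}} \cdot \frac{89}{4}\right) = 308 \left(-1231 - \frac{11}{81} \cdot \frac{89}{4}\right) = 308 \left(-1231 - \frac{979}{324}\right) = 308 \left(- \frac{399823}{324}\right) = - \frac{30786371}{81}$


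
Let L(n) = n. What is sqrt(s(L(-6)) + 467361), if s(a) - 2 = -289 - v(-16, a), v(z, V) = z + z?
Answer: sqrt(467106) ≈ 683.45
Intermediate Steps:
v(z, V) = 2*z
s(a) = -255 (s(a) = 2 + (-289 - 2*(-16)) = 2 + (-289 - 1*(-32)) = 2 + (-289 + 32) = 2 - 257 = -255)
sqrt(s(L(-6)) + 467361) = sqrt(-255 + 467361) = sqrt(467106)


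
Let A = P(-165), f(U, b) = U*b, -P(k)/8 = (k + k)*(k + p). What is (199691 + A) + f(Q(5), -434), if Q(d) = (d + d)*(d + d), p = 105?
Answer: -2109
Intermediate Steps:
P(k) = -16*k*(105 + k) (P(k) = -8*(k + k)*(k + 105) = -8*2*k*(105 + k) = -16*k*(105 + k))
Q(d) = 4*d² (Q(d) = (2*d)*(2*d) = 4*d²)
A = -158400 (A = -16*(-165)*(105 - 165) = -16*(-165)*(-60) = -158400)
(199691 + A) + f(Q(5), -434) = (199691 - 158400) + (4*5²)*(-434) = 41291 + (4*25)*(-434) = 41291 + 100*(-434) = 41291 - 43400 = -2109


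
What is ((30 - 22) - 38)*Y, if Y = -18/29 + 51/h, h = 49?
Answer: -17910/1421 ≈ -12.604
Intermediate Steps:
Y = 597/1421 (Y = -18/29 + 51/49 = 597/1421 ≈ 0.42013)
((30 - 22) - 38)*Y = ((30 - 22) - 38)*(597/1421) = (8 - 38)*(597/1421) = -30*597/1421 = -17910/1421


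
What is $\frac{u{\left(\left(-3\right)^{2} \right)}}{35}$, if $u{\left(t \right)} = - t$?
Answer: $- \frac{9}{35} \approx -0.25714$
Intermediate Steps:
$\frac{u{\left(\left(-3\right)^{2} \right)}}{35} = \frac{\left(-1\right) \left(-3\right)^{2}}{35} = \left(-1\right) 9 \cdot \frac{1}{35} = \left(-9\right) \frac{1}{35} = - \frac{9}{35}$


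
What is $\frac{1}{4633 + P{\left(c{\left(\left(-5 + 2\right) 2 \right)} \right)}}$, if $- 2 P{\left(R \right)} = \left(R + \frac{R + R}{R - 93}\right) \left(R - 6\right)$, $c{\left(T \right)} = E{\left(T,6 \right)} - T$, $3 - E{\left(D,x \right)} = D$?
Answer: $\frac{13}{59374} \approx 0.00021895$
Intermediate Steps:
$E{\left(D,x \right)} = 3 - D$
$c{\left(T \right)} = 3 - 2 T$ ($c{\left(T \right)} = \left(3 - T\right) - T = 3 - 2 T$)
$P{\left(R \right)} = - \frac{\left(-6 + R\right) \left(R + \frac{2 R}{-93 + R}\right)}{2}$ ($P{\left(R \right)} = - \frac{\left(R + \frac{R + R}{R - 93}\right) \left(R - 6\right)}{2} = - \frac{\left(R + \frac{2 R}{-93 + R}\right) \left(-6 + R\right)}{2} = - \frac{\left(-6 + R\right) \left(R + \frac{2 R}{-93 + R}\right)}{2}$)
$\frac{1}{4633 + P{\left(c{\left(\left(-5 + 2\right) 2 \right)} \right)}} = \frac{1}{4633 + \frac{\left(3 - 2 \left(-5 + 2\right) 2\right) \left(-546 - \left(3 - 2 \left(-5 + 2\right) 2\right)^{2} + 97 \left(3 - 2 \left(-5 + 2\right) 2\right)\right)}{2 \left(-93 - \left(-3 + 2 \left(-5 + 2\right) 2\right)\right)}} = \frac{1}{4633 + \frac{\left(3 - 2 \left(\left(-3\right) 2\right)\right) \left(-546 - \left(3 - 2 \left(\left(-3\right) 2\right)\right)^{2} + 97 \left(3 - 2 \left(\left(-3\right) 2\right)\right)\right)}{2 \left(-93 - \left(-3 + 2 \left(\left(-3\right) 2\right)\right)\right)}} = \frac{1}{4633 + \frac{\left(3 - -12\right) \left(-546 - \left(3 - -12\right)^{2} + 97 \left(3 - -12\right)\right)}{2 \left(-93 + \left(3 - -12\right)\right)}} = \frac{1}{4633 + \frac{\left(3 + 12\right) \left(-546 - \left(3 + 12\right)^{2} + 97 \left(3 + 12\right)\right)}{2 \left(-93 + \left(3 + 12\right)\right)}} = \frac{1}{4633 + \frac{1}{2} \cdot 15 \frac{1}{-93 + 15} \left(-546 - 15^{2} + 97 \cdot 15\right)} = \frac{1}{4633 + \frac{1}{2} \cdot 15 \frac{1}{-78} \left(-546 - 225 + 1455\right)} = \frac{1}{4633 + \frac{1}{2} \cdot 15 \left(- \frac{1}{78}\right) \left(-546 - 225 + 1455\right)} = \frac{1}{4633 + \frac{1}{2} \cdot 15 \left(- \frac{1}{78}\right) 684} = \frac{1}{4633 - \frac{855}{13}} = \frac{1}{\frac{59374}{13}} = \frac{13}{59374}$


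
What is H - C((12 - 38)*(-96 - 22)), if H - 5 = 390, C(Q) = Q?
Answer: -2673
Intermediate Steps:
H = 395 (H = 5 + 390 = 395)
H - C((12 - 38)*(-96 - 22)) = 395 - (12 - 38)*(-96 - 22) = 395 - (-26)*(-118) = 395 - 1*3068 = 395 - 3068 = -2673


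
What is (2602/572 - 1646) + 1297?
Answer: -98513/286 ≈ -344.45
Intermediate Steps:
(2602/572 - 1646) + 1297 = (2602*(1/572) - 1646) + 1297 = (1301/286 - 1646) + 1297 = -469455/286 + 1297 = -98513/286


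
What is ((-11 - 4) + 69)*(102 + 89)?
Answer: 10314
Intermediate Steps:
((-11 - 4) + 69)*(102 + 89) = (-15 + 69)*191 = 54*191 = 10314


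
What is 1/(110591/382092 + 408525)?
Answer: 382092/156094244891 ≈ 2.4478e-6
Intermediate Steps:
1/(110591/382092 + 408525) = 1/(156094244891/382092) = 382092/156094244891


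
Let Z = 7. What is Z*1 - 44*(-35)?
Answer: 1547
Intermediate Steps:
Z*1 - 44*(-35) = 7*1 - 44*(-35) = 7 + 1540 = 1547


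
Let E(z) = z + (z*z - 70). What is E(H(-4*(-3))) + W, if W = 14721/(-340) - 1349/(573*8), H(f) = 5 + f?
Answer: 74970109/389640 ≈ 192.41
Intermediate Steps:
E(z) = -70 + z + z² (E(z) = z + (z² - 70) = z + (-70 + z²) = -70 + z + z²)
W = -16984931/389640 (W = 14721*(-1/340) - 1349/4584 = -14721/340 - 1349*1/4584 = -14721/340 - 1349/4584 = -16984931/389640 ≈ -43.591)
E(H(-4*(-3))) + W = (-70 + (5 - 4*(-3)) + (5 - 4*(-3))²) - 16984931/389640 = (-70 + (5 + 12) + (5 + 12)²) - 16984931/389640 = (-70 + 17 + 17²) - 16984931/389640 = (-70 + 17 + 289) - 16984931/389640 = 236 - 16984931/389640 = 74970109/389640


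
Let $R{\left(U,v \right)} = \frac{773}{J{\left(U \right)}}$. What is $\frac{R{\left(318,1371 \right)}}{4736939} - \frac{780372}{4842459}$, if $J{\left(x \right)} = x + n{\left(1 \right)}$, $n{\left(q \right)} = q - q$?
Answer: $- \frac{130611885252793}{810491295552702} \approx -0.16115$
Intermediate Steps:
$n{\left(q \right)} = 0$
$J{\left(x \right)} = x$ ($J{\left(x \right)} = x + 0 = x$)
$R{\left(U,v \right)} = \frac{773}{U}$
$\frac{R{\left(318,1371 \right)}}{4736939} - \frac{780372}{4842459} = \frac{773 \cdot \frac{1}{318}}{4736939} - \frac{780372}{4842459} = 773 \cdot \frac{1}{318} \cdot \frac{1}{4736939} - \frac{86708}{538051} = \frac{773}{318} \cdot \frac{1}{4736939} - \frac{86708}{538051} = \frac{773}{1506346602} - \frac{86708}{538051} = - \frac{130611885252793}{810491295552702}$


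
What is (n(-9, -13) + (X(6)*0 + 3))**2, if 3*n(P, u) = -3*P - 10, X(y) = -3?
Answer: 676/9 ≈ 75.111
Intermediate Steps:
n(P, u) = -10/3 - P (n(P, u) = (-3*P - 10)/3 = (-10 - 3*P)/3 = -10/3 - P)
(n(-9, -13) + (X(6)*0 + 3))**2 = ((-10/3 - 1*(-9)) + (-3*0 + 3))**2 = ((-10/3 + 9) + (0 + 3))**2 = (17/3 + 3)**2 = (26/3)**2 = 676/9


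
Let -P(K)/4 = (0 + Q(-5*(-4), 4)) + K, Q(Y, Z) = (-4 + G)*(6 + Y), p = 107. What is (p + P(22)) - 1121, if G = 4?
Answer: -1102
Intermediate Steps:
Q(Y, Z) = 0 (Q(Y, Z) = (-4 + 4)*(6 + Y) = 0*(6 + Y) = 0)
P(K) = -4*K (P(K) = -4*((0 + 0) + K) = -4*(0 + K) = -4*K)
(p + P(22)) - 1121 = (107 - 4*22) - 1121 = (107 - 88) - 1121 = 19 - 1121 = -1102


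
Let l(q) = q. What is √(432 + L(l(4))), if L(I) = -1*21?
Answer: √411 ≈ 20.273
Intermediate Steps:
L(I) = -21
√(432 + L(l(4))) = √(432 - 21) = √411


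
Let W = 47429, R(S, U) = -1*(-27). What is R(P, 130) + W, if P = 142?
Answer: 47456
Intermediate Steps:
R(S, U) = 27
R(P, 130) + W = 27 + 47429 = 47456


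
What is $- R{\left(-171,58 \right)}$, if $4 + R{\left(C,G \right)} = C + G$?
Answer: $117$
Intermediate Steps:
$R{\left(C,G \right)} = -4 + C + G$ ($R{\left(C,G \right)} = -4 + \left(C + G\right) = -4 + C + G$)
$- R{\left(-171,58 \right)} = - (-4 - 171 + 58) = \left(-1\right) \left(-117\right) = 117$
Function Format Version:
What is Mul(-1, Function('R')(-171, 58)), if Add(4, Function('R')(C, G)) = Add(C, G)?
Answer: 117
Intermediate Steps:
Function('R')(C, G) = Add(-4, C, G) (Function('R')(C, G) = Add(-4, Add(C, G)) = Add(-4, C, G))
Mul(-1, Function('R')(-171, 58)) = Mul(-1, Add(-4, -171, 58)) = Mul(-1, -117) = 117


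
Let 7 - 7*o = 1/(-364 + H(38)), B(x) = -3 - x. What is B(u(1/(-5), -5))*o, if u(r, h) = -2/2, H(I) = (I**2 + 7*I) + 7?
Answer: -18940/9471 ≈ -1.9998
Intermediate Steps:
H(I) = 7 + I**2 + 7*I
u(r, h) = -1 (u(r, h) = -2*1/2 = -1)
o = 9470/9471 (o = 1 - 1/(7*(-364 + (7 + 38**2 + 7*38))) = 1 - 1/(7*(-364 + (7 + 1444 + 266))) = 1 - 1/(7*(-364 + 1717)) = 1 - 1/7/1353 = 1 - 1/7*1/1353 = 1 - 1/9471 = 9470/9471 ≈ 0.99989)
B(u(1/(-5), -5))*o = (-3 - 1*(-1))*(9470/9471) = (-3 + 1)*(9470/9471) = -2*9470/9471 = -18940/9471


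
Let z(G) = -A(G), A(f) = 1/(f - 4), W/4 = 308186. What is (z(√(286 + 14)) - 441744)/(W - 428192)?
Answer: -31363825/57123192 - 5*√3/114246384 ≈ -0.54906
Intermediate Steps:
W = 1232744 (W = 4*308186 = 1232744)
A(f) = 1/(-4 + f)
z(G) = -1/(-4 + G)
(z(√(286 + 14)) - 441744)/(W - 428192) = (-1/(-4 + √(286 + 14)) - 441744)/(1232744 - 428192) = (-1/(-4 + √300) - 441744)/804552 = (-1/(-4 + 10*√3) - 441744)*(1/804552) = (-441744 - 1/(-4 + 10*√3))*(1/804552) = -18406/33523 - 1/(804552*(-4 + 10*√3))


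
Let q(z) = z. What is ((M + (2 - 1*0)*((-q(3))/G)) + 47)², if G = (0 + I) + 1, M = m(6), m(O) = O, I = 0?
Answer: 2209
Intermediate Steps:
M = 6
G = 1 (G = (0 + 0) + 1 = 0 + 1 = 1)
((M + (2 - 1*0)*((-q(3))/G)) + 47)² = ((6 + (2 - 1*0)*(-1*3/1)) + 47)² = ((6 + (2 + 0)*(-3*1)) + 47)² = ((6 + 2*(-3)) + 47)² = ((6 - 6) + 47)² = (0 + 47)² = 47² = 2209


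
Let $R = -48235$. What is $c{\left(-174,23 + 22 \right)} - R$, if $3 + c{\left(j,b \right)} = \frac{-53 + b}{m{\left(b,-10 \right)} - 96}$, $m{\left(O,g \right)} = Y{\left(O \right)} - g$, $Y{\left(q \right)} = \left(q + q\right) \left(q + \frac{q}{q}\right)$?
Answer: $\frac{97766260}{2027} \approx 48232.0$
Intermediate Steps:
$Y{\left(q \right)} = 2 q \left(1 + q\right)$ ($Y{\left(q \right)} = 2 q \left(q + 1\right) = 2 q \left(1 + q\right)$)
$m{\left(O,g \right)} = - g + 2 O \left(1 + O\right)$ ($m{\left(O,g \right)} = 2 O \left(1 + O\right) - g = - g + 2 O \left(1 + O\right)$)
$c{\left(j,b \right)} = -3 + \frac{-53 + b}{-86 + 2 b \left(1 + b\right)}$ ($c{\left(j,b \right)} = -3 + \frac{-53 + b}{\left(\left(-1\right) \left(-10\right) + 2 b \left(1 + b\right)\right) - 96} = -3 + \frac{-53 + b}{\left(10 + 2 b \left(1 + b\right)\right) - 96} = -3 + \frac{-53 + b}{-86 + 2 b \left(1 + b\right)}$)
$c{\left(-174,23 + 22 \right)} - R = \frac{205 + \left(23 + 22\right) - 6 \left(23 + 22\right) \left(1 + \left(23 + 22\right)\right)}{2 \left(-43 + \left(23 + 22\right) \left(1 + \left(23 + 22\right)\right)\right)} - -48235 = \frac{205 + 45 - 270 \left(1 + 45\right)}{2 \left(-43 + 45 \left(1 + 45\right)\right)} + 48235 = \frac{205 + 45 - 270 \cdot 46}{2 \left(-43 + 45 \cdot 46\right)} + 48235 = \frac{205 + 45 - 12420}{2 \left(-43 + 2070\right)} + 48235 = \frac{1}{2} \cdot \frac{1}{2027} \left(-12170\right) + 48235 = - \frac{6085}{2027} + 48235 = \frac{97766260}{2027}$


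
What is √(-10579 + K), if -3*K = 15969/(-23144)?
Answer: I*√1416615616658/11572 ≈ 102.85*I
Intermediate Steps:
K = 5323/23144 (K = -5323/(-23144) = -5323*(-1)/23144 = -⅓*(-15969/23144) = 5323/23144 ≈ 0.22999)
√(-10579 + K) = √(-10579 + 5323/23144) = √(-244835053/23144) = I*√1416615616658/11572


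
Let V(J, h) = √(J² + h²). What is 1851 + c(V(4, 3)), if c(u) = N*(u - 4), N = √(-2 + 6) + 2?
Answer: 1855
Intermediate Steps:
N = 4 (N = √4 + 2 = 2 + 2 = 4)
c(u) = -16 + 4*u (c(u) = 4*(u - 4) = 4*(-4 + u) = -16 + 4*u)
1851 + c(V(4, 3)) = 1851 + (-16 + 4*√(4² + 3²)) = 1851 + (-16 + 4*√(16 + 9)) = 1851 + (-16 + 4*√25) = 1851 + (-16 + 4*5) = 1851 + (-16 + 20) = 1851 + 4 = 1855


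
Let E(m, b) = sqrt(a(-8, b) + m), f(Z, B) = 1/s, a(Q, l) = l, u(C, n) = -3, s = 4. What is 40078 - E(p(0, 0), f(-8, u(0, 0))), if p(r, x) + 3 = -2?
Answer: 40078 - I*sqrt(19)/2 ≈ 40078.0 - 2.1795*I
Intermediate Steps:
p(r, x) = -5 (p(r, x) = -3 - 2 = -5)
f(Z, B) = 1/4
E(m, b) = sqrt(b + m)
40078 - E(p(0, 0), f(-8, u(0, 0))) = 40078 - sqrt(1/4 - 5) = 40078 - sqrt(-19/4) = 40078 - I*sqrt(19)/2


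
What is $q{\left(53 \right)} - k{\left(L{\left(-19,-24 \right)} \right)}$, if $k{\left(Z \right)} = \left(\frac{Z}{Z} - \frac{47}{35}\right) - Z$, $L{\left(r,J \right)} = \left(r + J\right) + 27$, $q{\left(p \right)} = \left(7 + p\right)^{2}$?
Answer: $\frac{125452}{35} \approx 3584.3$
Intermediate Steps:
$L{\left(r,J \right)} = 27 + J + r$ ($L{\left(r,J \right)} = \left(J + r\right) + 27 = 27 + J + r$)
$k{\left(Z \right)} = - \frac{12}{35} - Z$ ($k{\left(Z \right)} = \left(1 - \frac{47}{35}\right) - Z = - \frac{12}{35} - Z$)
$q{\left(53 \right)} - k{\left(L{\left(-19,-24 \right)} \right)} = \left(7 + 53\right)^{2} - \left(- \frac{12}{35} - \left(27 - 24 - 19\right)\right) = 60^{2} - \left(- \frac{12}{35} - -16\right) = 3600 - \left(- \frac{12}{35} + 16\right) = 3600 - \frac{548}{35} = \frac{125452}{35}$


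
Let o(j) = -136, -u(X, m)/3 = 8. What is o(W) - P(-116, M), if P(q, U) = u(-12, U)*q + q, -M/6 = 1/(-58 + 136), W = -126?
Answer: -2804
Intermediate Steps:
u(X, m) = -24 (u(X, m) = -3*8 = -24)
M = -1/13 (M = -6/(-58 + 136) = -6/78 = -6*1/78 = -1/13 ≈ -0.076923)
P(q, U) = -23*q (P(q, U) = -24*q + q = -23*q)
o(W) - P(-116, M) = -136 - (-23)*(-116) = -136 - 1*2668 = -136 - 2668 = -2804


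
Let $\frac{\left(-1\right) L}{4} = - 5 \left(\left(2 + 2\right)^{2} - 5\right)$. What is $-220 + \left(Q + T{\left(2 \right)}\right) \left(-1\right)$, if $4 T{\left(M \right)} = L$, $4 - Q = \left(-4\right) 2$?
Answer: $-287$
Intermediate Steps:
$Q = 12$ ($Q = 4 - \left(-4\right) 2 = 4 - -8 = 4 + 8 = 12$)
$L = 220$ ($L = - 4 \left(- 5 \left(\left(2 + 2\right)^{2} - 5\right)\right) = - 4 \left(- 5 \left(4^{2} - 5\right)\right) = - 4 \left(- 5 \left(16 - 5\right)\right) = - 4 \left(\left(-5\right) 11\right) = \left(-4\right) \left(-55\right) = 220$)
$T{\left(M \right)} = 55$ ($T{\left(M \right)} = \frac{1}{4} \cdot 220 = 55$)
$-220 + \left(Q + T{\left(2 \right)}\right) \left(-1\right) = -220 + \left(12 + 55\right) \left(-1\right) = -220 + 67 \left(-1\right) = -220 - 67 = -287$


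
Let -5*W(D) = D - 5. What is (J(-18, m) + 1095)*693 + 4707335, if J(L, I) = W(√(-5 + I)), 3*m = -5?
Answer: 5466863 - 462*I*√15/5 ≈ 5.4669e+6 - 357.86*I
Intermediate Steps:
m = -5/3 (m = (⅓)*(-5) = -5/3 ≈ -1.6667)
W(D) = 1 - D/5 (W(D) = -(D - 5)/5 = -(-5 + D)/5 = 1 - D/5)
J(L, I) = 1 - √(-5 + I)/5
(J(-18, m) + 1095)*693 + 4707335 = ((1 - √(-5 - 5/3)/5) + 1095)*693 + 4707335 = ((1 - 2*I*√15/15) + 1095)*693 + 4707335 = (1096 - 2*I*√15/15)*693 + 4707335 = (759528 - 462*I*√15/5) + 4707335 = 5466863 - 462*I*√15/5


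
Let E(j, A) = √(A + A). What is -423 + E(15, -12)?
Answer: -423 + 2*I*√6 ≈ -423.0 + 4.899*I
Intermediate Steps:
E(j, A) = √2*√A (E(j, A) = √(2*A) = √2*√A)
-423 + E(15, -12) = -423 + √2*√(-12) = -423 + √2*(2*I*√3) = -423 + 2*I*√6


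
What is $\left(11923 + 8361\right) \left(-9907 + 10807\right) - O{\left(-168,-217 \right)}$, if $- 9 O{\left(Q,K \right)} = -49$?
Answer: $\frac{164300351}{9} \approx 1.8256 \cdot 10^{7}$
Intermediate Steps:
$O{\left(Q,K \right)} = \frac{49}{9}$ ($O{\left(Q,K \right)} = \left(- \frac{1}{9}\right) \left(-49\right) = \frac{49}{9}$)
$\left(11923 + 8361\right) \left(-9907 + 10807\right) - O{\left(-168,-217 \right)} = \left(11923 + 8361\right) \left(-9907 + 10807\right) - \frac{49}{9} = 20284 \cdot 900 - \frac{49}{9} = 18255600 - \frac{49}{9} = \frac{164300351}{9}$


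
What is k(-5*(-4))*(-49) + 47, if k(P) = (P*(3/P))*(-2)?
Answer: 341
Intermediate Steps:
k(P) = -6 (k(P) = 3*(-2) = -6)
k(-5*(-4))*(-49) + 47 = -6*(-49) + 47 = 294 + 47 = 341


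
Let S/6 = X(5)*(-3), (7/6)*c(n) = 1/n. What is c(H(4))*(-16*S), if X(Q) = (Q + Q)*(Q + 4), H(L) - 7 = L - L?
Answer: 155520/49 ≈ 3173.9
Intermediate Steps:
H(L) = 7 (H(L) = 7 + (L - L) = 7 + 0 = 7)
c(n) = 6/(7*n) (c(n) = 6*(1/n)/7 = 6/(7*n))
X(Q) = 2*Q*(4 + Q) (X(Q) = (2*Q)*(4 + Q) = 2*Q*(4 + Q))
S = -1620 (S = 6*((2*5*(4 + 5))*(-3)) = 6*((2*5*9)*(-3)) = 6*(90*(-3)) = 6*(-270) = -1620)
c(H(4))*(-16*S) = ((6/7)/7)*(-16*(-1620)) = ((6/7)*(1/7))*25920 = (6/49)*25920 = 155520/49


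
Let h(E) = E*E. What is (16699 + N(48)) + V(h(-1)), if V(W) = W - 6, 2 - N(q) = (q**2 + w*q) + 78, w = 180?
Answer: 5674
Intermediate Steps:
h(E) = E**2
N(q) = -76 - q**2 - 180*q (N(q) = 2 - ((q**2 + 180*q) + 78) = 2 - (78 + q**2 + 180*q) = 2 + (-78 - q**2 - 180*q) = -76 - q**2 - 180*q)
V(W) = -6 + W
(16699 + N(48)) + V(h(-1)) = (16699 + (-76 - 1*48**2 - 180*48)) + (-6 + (-1)**2) = (16699 + (-76 - 1*2304 - 8640)) + (-6 + 1) = (16699 + (-76 - 2304 - 8640)) - 5 = (16699 - 11020) - 5 = 5679 - 5 = 5674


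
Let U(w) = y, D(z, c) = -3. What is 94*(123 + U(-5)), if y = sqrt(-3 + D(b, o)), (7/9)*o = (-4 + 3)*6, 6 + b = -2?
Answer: 11562 + 94*I*sqrt(6) ≈ 11562.0 + 230.25*I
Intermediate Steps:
b = -8 (b = -6 - 2 = -8)
o = -54/7 (o = 9*((-4 + 3)*6)/7 = 9*(-1*6)/7 = (9/7)*(-6) = -54/7 ≈ -7.7143)
y = I*sqrt(6) (y = sqrt(-3 - 3) = sqrt(-6) = I*sqrt(6) ≈ 2.4495*I)
U(w) = I*sqrt(6)
94*(123 + U(-5)) = 94*(123 + I*sqrt(6)) = 11562 + 94*I*sqrt(6)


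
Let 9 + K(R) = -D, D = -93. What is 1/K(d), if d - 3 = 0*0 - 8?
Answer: 1/84 ≈ 0.011905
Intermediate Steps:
d = -5 (d = 3 + (0*0 - 8) = 3 + (0 - 8) = 3 - 8 = -5)
K(R) = 84 (K(R) = -9 - 1*(-93) = -9 + 93 = 84)
1/K(d) = 1/84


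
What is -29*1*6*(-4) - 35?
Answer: 661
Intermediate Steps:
-29*1*6*(-4) - 35 = -174*(-4) - 35 = -29*(-24) - 35 = 696 - 35 = 661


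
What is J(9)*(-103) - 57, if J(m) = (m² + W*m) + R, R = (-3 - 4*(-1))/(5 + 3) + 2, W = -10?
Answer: 5209/8 ≈ 651.13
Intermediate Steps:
R = 17/8 (R = (-3 + 4)/8 + 2 = 1*(⅛) + 2 = ⅛ + 2 = 17/8 ≈ 2.1250)
J(m) = 17/8 + m² - 10*m (J(m) = (m² - 10*m) + 17/8 = 17/8 + m² - 10*m)
J(9)*(-103) - 57 = (17/8 + 9² - 10*9)*(-103) - 57 = (17/8 + 81 - 90)*(-103) - 57 = -55/8*(-103) - 57 = 5665/8 - 57 = 5209/8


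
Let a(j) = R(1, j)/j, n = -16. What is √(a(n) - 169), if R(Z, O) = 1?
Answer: I*√2705/4 ≈ 13.002*I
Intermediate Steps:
a(j) = 1/j
√(a(n) - 169) = √(1/(-16) - 169) = √(-1/16 - 169) = √(-2705/16) = I*√2705/4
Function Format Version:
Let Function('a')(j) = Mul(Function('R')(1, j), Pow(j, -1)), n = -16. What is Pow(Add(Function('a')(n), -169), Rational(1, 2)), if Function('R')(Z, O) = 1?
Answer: Mul(Rational(1, 4), I, Pow(2705, Rational(1, 2))) ≈ Mul(13.002, I)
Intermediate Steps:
Function('a')(j) = Pow(j, -1) (Function('a')(j) = Mul(1, Pow(j, -1)) = Pow(j, -1))
Pow(Add(Function('a')(n), -169), Rational(1, 2)) = Pow(Add(Pow(-16, -1), -169), Rational(1, 2)) = Pow(Add(Rational(-1, 16), -169), Rational(1, 2)) = Pow(Rational(-2705, 16), Rational(1, 2)) = Mul(Rational(1, 4), I, Pow(2705, Rational(1, 2)))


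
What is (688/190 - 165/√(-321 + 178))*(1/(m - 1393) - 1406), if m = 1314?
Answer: -7641960/1501 - 1666125*I*√143/1027 ≈ -5091.2 - 19400.0*I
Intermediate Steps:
(688/190 - 165/√(-321 + 178))*(1/(m - 1393) - 1406) = (688/190 - 165/√(-321 + 178))*(1/(1314 - 1393) - 1406) = (688*(1/190) - 165*(-I*√143/143))*(1/(-79) - 1406) = (344/95 - 165*(-I*√143/143))*(-1/79 - 1406) = (344/95 - (-15)*I*√143/13)*(-111075/79) = (344/95 + 15*I*√143/13)*(-111075/79) = -7641960/1501 - 1666125*I*√143/1027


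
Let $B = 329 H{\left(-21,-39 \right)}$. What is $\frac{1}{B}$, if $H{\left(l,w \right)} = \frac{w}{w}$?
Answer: $\frac{1}{329} \approx 0.0030395$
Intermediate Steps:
$H{\left(l,w \right)} = 1$
$B = 329$ ($B = 329 \cdot 1 = 329$)
$\frac{1}{B} = \frac{1}{329}$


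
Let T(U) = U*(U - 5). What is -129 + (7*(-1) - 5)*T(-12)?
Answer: -2577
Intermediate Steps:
T(U) = U*(-5 + U)
-129 + (7*(-1) - 5)*T(-12) = -129 + (7*(-1) - 5)*(-12*(-5 - 12)) = -129 + (-7 - 5)*(-12*(-17)) = -129 - 12*204 = -129 - 2448 = -2577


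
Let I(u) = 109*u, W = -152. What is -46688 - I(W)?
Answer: -30120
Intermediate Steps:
-46688 - I(W) = -46688 - 109*(-152) = -46688 - 1*(-16568) = -46688 + 16568 = -30120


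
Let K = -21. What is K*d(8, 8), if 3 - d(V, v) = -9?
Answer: -252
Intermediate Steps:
d(V, v) = 12 (d(V, v) = 3 - 1*(-9) = 3 + 9 = 12)
K*d(8, 8) = -21*12 = -252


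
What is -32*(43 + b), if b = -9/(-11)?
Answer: -15424/11 ≈ -1402.2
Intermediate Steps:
b = 9/11 (b = -9*(-1/11) = 9/11 ≈ 0.81818)
-32*(43 + b) = -32*(43 + 9/11) = -32*482/11 = -15424/11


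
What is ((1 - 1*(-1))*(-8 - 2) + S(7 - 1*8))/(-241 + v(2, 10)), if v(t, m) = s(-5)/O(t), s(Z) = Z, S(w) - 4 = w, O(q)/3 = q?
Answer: 102/1451 ≈ 0.070296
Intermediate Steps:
O(q) = 3*q
S(w) = 4 + w
v(t, m) = -5/(3*t) (v(t, m) = -5*1/(3*t) = -5/(3*t))
((1 - 1*(-1))*(-8 - 2) + S(7 - 1*8))/(-241 + v(2, 10)) = ((1 - 1*(-1))*(-8 - 2) + (4 + (7 - 1*8)))/(-241 - 5/3/2) = ((1 + 1)*(-10) + (4 + (7 - 8)))/(-241 - 5/3*½) = (2*(-10) + (4 - 1))/(-241 - ⅚) = (-20 + 3)/(-1451/6) = -17*(-6/1451) = 102/1451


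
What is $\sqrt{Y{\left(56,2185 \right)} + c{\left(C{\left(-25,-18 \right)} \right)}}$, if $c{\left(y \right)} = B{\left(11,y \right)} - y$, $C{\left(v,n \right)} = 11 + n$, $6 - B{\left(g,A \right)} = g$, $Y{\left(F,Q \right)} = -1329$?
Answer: $i \sqrt{1327} \approx 36.428 i$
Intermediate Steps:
$B{\left(g,A \right)} = 6 - g$
$c{\left(y \right)} = -5 - y$ ($c{\left(y \right)} = \left(6 - 11\right) - y = -5 - y$)
$\sqrt{Y{\left(56,2185 \right)} + c{\left(C{\left(-25,-18 \right)} \right)}} = \sqrt{-1329 - -2} = \sqrt{-1329 + \left(-5 + 7\right)} = \sqrt{-1329 + 2} = \sqrt{-1327} = i \sqrt{1327}$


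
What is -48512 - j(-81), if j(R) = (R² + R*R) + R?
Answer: -61553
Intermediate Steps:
j(R) = R + 2*R² (j(R) = (R² + R²) + R = 2*R² + R = R + 2*R²)
-48512 - j(-81) = -48512 - (-81)*(1 + 2*(-81)) = -48512 - (-81)*(1 - 162) = -48512 - (-81)*(-161) = -48512 - 1*13041 = -48512 - 13041 = -61553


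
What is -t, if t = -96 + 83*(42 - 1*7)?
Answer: -2809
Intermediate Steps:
t = 2809 (t = -96 + 83*(42 - 7) = -96 + 83*35 = -96 + 2905 = 2809)
-t = -1*2809 = -2809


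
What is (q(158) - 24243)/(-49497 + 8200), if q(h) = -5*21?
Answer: 24348/41297 ≈ 0.58958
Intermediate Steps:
q(h) = -105
(q(158) - 24243)/(-49497 + 8200) = (-105 - 24243)/(-49497 + 8200) = -24348/(-41297) = -24348*(-1/41297) = 24348/41297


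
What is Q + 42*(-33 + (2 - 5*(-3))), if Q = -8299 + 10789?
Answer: 1818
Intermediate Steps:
Q = 2490
Q + 42*(-33 + (2 - 5*(-3))) = 2490 + 42*(-33 + (2 - 5*(-3))) = 2490 + 42*(-33 + (2 + 15)) = 2490 + 42*(-33 + 17) = 2490 + 42*(-16) = 2490 - 672 = 1818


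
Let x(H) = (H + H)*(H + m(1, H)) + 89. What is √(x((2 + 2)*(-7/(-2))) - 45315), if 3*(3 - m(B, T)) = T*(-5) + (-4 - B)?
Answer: 5*I*√1762 ≈ 209.88*I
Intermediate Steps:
m(B, T) = 13/3 + B/3 + 5*T/3 (m(B, T) = 3 - (T*(-5) + (-4 - B))/3 = 3 - (-5*T + (-4 - B))/3 = 3 - (-4 - B - 5*T)/3 = 3 + (4/3 + B/3 + 5*T/3) = 13/3 + B/3 + 5*T/3)
x(H) = 89 + 2*H*(14/3 + 8*H/3) (x(H) = (H + H)*(H + (13/3 + (⅓)*1 + 5*H/3)) + 89 = (2*H)*(H + (13/3 + ⅓ + 5*H/3)) + 89 = (2*H)*(H + (14/3 + 5*H/3)) + 89 = (2*H)*(14/3 + 8*H/3) + 89 = 2*H*(14/3 + 8*H/3) + 89 = 89 + 2*H*(14/3 + 8*H/3))
√(x((2 + 2)*(-7/(-2))) - 45315) = √((89 + 16*((2 + 2)*(-7/(-2)))²/3 + 28*((2 + 2)*(-7/(-2)))/3) - 45315) = √((89 + 16*(4*(-7*(-½)))²/3 + 28*(4*(-7*(-½)))/3) - 45315) = √((89 + 16*(4*(7/2))²/3 + 28*(4*(7/2))/3) - 45315) = √((89 + (16/3)*14² + (28/3)*14) - 45315) = √((89 + (16/3)*196 + 392/3) - 45315) = √((89 + 3136/3 + 392/3) - 45315) = √(1265 - 45315) = √(-44050) = 5*I*√1762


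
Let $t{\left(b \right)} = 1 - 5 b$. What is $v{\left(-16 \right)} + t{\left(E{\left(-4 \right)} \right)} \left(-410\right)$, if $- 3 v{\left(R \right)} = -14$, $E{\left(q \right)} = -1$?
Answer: $- \frac{7366}{3} \approx -2455.3$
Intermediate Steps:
$v{\left(R \right)} = \frac{14}{3}$ ($v{\left(R \right)} = \left(- \frac{1}{3}\right) \left(-14\right) = \frac{14}{3}$)
$v{\left(-16 \right)} + t{\left(E{\left(-4 \right)} \right)} \left(-410\right) = \frac{14}{3} + \left(1 - -5\right) \left(-410\right) = \frac{14}{3} + \left(1 + 5\right) \left(-410\right) = \frac{14}{3} + 6 \left(-410\right) = \frac{14}{3} - 2460 = - \frac{7366}{3}$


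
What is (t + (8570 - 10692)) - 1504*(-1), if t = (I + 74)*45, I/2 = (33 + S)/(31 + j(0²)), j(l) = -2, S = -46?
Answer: 77478/29 ≈ 2671.7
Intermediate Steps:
I = -26/29 (I = 2*((33 - 46)/(31 - 2)) = 2*(-13/29) = -26/29 ≈ -0.89655)
t = 95400/29 (t = (-26/29 + 74)*45 = (2120/29)*45 = 95400/29 ≈ 3289.7)
(t + (8570 - 10692)) - 1504*(-1) = (95400/29 + (8570 - 10692)) - 1504*(-1) = (95400/29 - 2122) + 1504 = 33862/29 + 1504 = 77478/29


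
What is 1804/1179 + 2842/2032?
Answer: 3508223/1197864 ≈ 2.9287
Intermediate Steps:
1804/1179 + 2842/2032 = 1804*(1/1179) + 2842*(1/2032) = 1804/1179 + 1421/1016 = 3508223/1197864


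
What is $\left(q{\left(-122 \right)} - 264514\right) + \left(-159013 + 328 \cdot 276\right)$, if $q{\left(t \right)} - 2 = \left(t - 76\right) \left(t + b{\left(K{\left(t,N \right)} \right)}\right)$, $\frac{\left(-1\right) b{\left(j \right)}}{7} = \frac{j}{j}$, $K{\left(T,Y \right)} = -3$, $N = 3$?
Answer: $-307455$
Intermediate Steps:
$b{\left(j \right)} = -7$ ($b{\left(j \right)} = - 7 \frac{j}{j} = \left(-7\right) 1 = -7$)
$q{\left(t \right)} = 2 + \left(-76 + t\right) \left(-7 + t\right)$ ($q{\left(t \right)} = 2 + \left(t - 76\right) \left(t - 7\right) = 2 + \left(-76 + t\right) \left(-7 + t\right)$)
$\left(q{\left(-122 \right)} - 264514\right) + \left(-159013 + 328 \cdot 276\right) = \left(\left(534 + \left(-122\right)^{2} - -10126\right) - 264514\right) + \left(-159013 + 328 \cdot 276\right) = \left(\left(534 + 14884 + 10126\right) - 264514\right) + \left(-159013 + 90528\right) = \left(25544 - 264514\right) - 68485 = -238970 - 68485 = -307455$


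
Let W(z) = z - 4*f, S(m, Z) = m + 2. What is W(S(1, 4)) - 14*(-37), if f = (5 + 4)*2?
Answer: 449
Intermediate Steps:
f = 18 (f = 9*2 = 18)
S(m, Z) = 2 + m
W(z) = -72 + z (W(z) = z - 4*18 = z - 72 = -72 + z)
W(S(1, 4)) - 14*(-37) = (-72 + (2 + 1)) - 14*(-37) = (-72 + 3) + 518 = -69 + 518 = 449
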